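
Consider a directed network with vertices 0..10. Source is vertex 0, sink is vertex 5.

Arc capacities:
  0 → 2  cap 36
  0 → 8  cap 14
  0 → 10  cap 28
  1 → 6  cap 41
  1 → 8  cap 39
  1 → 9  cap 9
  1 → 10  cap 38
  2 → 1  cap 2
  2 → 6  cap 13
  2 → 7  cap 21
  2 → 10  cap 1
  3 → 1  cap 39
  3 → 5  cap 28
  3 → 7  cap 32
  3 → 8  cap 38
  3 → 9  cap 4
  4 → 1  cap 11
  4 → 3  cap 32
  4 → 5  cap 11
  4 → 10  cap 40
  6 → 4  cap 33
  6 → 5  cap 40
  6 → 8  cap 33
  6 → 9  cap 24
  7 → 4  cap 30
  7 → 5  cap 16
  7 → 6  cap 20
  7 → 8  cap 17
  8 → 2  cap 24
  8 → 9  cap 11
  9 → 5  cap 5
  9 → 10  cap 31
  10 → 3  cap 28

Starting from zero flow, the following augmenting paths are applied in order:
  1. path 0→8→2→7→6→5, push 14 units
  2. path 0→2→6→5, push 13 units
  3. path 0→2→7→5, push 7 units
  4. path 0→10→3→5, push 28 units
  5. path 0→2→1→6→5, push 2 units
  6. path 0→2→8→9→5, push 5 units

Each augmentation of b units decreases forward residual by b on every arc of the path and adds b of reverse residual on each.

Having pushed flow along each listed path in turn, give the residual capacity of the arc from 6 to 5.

Residual capacity of (6,5): 11

after path 1 (0→8→2→7→6→5, push 14): res(6,5)=26
after path 2 (0→2→6→5, push 13): res(6,5)=13
after path 3 (0→2→7→5, push 7): res(6,5)=13
after path 4 (0→10→3→5, push 28): res(6,5)=13
after path 5 (0→2→1→6→5, push 2): res(6,5)=11
after path 6 (0→2→8→9→5, push 5): res(6,5)=11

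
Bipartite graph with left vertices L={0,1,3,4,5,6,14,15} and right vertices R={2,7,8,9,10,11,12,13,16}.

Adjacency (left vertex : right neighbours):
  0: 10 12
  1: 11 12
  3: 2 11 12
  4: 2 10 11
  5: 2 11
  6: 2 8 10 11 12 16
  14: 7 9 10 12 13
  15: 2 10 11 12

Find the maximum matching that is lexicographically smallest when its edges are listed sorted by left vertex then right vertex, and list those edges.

Lex-smallest maximum matching: {(0,10), (1,11), (3,2), (6,8), (14,7), (15,12)}

|M| = 6 (so the lex-smallest maximum matching has 6 edges)
process left vertices in ascending order; for each, take the smallest-labelled available neighbour that still permits 6 edges overall, or leave it unmatched if none does
lex-smallest matching: {0-10, 1-11, 3-2, 6-8, 14-7, 15-12}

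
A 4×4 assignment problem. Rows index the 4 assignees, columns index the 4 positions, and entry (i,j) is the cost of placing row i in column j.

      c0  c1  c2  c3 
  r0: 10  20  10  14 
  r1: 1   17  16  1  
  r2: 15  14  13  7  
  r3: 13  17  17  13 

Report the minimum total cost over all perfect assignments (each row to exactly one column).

optimal assignment: row0→col2 (cost 10), row1→col0 (cost 1), row2→col3 (cost 7), row3→col1 (cost 17)
total = 10 + 1 + 7 + 17 = 35

Minimum assignment cost: 35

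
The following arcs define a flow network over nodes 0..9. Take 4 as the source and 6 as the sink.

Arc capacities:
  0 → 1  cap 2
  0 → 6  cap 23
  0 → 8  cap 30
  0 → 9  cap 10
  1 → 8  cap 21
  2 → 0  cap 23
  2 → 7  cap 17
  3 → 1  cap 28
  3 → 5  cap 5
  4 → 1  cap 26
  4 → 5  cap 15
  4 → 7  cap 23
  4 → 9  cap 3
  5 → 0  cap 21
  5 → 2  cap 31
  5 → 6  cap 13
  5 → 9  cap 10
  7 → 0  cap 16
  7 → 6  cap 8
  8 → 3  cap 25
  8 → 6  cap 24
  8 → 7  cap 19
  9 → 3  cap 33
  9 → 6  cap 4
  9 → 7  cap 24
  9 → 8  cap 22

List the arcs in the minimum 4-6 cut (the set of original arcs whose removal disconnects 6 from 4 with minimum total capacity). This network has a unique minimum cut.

Min-cut arcs: {(1,8), (4,5), (4,7), (4,9)} (total capacity 62)

augment #1: 4→5→6 push 13
augment #2: 4→7→6 push 8
augment #3: 4→9→6 push 3
augment #4: 4→1→8→6 push 21
augment #5: 4→5→0→6 push 2
augment #6: 4→7→0→6 push 15
max flow = 62; residual-reachable set from 4 gives S-side
cut edges (S→T): {(1,8), (4,5), (4,7), (4,9)} total cap 62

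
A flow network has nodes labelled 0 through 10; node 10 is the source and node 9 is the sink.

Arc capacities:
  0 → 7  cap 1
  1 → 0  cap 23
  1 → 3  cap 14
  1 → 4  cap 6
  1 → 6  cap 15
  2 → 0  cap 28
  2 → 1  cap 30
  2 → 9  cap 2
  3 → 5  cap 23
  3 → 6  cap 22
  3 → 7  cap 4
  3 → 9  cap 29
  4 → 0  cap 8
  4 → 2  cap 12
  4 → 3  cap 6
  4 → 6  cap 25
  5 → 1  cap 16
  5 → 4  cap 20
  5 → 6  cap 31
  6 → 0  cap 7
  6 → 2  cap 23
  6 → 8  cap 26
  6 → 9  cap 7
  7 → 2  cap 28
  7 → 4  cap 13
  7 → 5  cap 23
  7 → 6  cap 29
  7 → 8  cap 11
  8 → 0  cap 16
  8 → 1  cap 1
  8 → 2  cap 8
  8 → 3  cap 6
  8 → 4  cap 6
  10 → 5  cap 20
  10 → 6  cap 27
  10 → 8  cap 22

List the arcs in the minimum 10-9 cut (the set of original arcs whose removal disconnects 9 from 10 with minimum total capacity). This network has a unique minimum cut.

Min-cut arcs: {(1,3), (2,9), (4,3), (6,9), (8,3)} (total capacity 35)

augment #1: 10→6→9 push 7
augment #2: 10→6→2→9 push 2
augment #3: 10→8→3→9 push 6
augment #4: 10→5→1→3→9 push 14
augment #5: 10→5→4→3→9 push 6
max flow = 35; residual-reachable set from 10 gives S-side
cut edges (S→T): {(1,3), (2,9), (4,3), (6,9), (8,3)} total cap 35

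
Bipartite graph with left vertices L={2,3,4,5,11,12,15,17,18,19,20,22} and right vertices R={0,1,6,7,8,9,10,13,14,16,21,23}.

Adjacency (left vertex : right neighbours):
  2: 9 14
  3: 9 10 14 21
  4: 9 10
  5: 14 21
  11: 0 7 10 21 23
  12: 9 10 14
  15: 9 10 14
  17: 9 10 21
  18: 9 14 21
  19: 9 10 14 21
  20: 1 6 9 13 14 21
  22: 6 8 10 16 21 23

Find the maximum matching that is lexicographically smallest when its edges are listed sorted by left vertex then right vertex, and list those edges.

Lex-smallest maximum matching: {(2,9), (3,10), (5,14), (11,0), (17,21), (20,1), (22,6)}

|M| = 7 (so the lex-smallest maximum matching has 7 edges)
process left vertices in ascending order; for each, take the smallest-labelled available neighbour that still permits 7 edges overall, or leave it unmatched if none does
lex-smallest matching: {2-9, 3-10, 5-14, 11-0, 17-21, 20-1, 22-6}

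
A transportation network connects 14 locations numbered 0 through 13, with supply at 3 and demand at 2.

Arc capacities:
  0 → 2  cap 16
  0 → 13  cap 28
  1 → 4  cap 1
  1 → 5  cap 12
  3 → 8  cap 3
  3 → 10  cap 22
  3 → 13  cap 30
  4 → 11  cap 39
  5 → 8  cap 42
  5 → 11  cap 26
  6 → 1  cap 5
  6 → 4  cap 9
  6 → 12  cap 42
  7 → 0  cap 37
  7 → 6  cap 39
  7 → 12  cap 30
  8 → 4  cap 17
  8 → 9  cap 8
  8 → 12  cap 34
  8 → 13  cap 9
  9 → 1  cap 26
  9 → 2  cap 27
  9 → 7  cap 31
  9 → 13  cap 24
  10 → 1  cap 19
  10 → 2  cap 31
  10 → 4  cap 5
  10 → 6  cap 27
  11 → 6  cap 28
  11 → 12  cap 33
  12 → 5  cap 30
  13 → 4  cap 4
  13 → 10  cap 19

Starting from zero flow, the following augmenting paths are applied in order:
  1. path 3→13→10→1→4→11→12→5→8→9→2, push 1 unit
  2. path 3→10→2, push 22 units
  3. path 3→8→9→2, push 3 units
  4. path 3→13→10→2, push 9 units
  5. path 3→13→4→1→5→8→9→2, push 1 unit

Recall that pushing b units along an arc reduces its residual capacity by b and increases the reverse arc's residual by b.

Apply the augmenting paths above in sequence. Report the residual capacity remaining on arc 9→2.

Residual capacity of (9,2): 22

after path 1 (3→13→10→1→4→11→12→5→8→9→2, push 1): res(9,2)=26
after path 2 (3→10→2, push 22): res(9,2)=26
after path 3 (3→8→9→2, push 3): res(9,2)=23
after path 4 (3→13→10→2, push 9): res(9,2)=23
after path 5 (3→13→4→1→5→8→9→2, push 1): res(9,2)=22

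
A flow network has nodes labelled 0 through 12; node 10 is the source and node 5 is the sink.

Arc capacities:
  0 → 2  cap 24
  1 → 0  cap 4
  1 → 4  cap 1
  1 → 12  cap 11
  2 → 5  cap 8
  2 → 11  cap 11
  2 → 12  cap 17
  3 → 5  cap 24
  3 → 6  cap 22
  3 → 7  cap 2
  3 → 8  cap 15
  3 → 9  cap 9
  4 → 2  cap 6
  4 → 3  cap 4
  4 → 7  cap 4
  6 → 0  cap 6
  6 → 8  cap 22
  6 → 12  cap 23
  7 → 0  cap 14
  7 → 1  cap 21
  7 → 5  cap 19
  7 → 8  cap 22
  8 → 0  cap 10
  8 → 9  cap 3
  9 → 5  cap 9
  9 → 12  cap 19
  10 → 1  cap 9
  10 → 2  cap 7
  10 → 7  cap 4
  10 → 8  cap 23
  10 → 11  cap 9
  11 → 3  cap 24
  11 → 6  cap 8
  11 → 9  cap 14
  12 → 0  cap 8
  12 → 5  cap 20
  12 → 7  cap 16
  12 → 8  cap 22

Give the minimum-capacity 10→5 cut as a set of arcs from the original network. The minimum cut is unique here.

augment #1: 10→2→5 push 7
augment #2: 10→7→5 push 4
augment #3: 10→1→12→5 push 9
augment #4: 10→8→9→5 push 3
augment #5: 10→11→3→5 push 9
augment #6: 10→8→0→2→5 push 1
augment #7: 10→8→0→2→12→5 push 9
max flow = 42; residual-reachable set from 10 gives S-side
cut edges (S→T): {(8,0), (8,9), (10,1), (10,2), (10,7), (10,11)} total cap 42

Min-cut arcs: {(8,0), (8,9), (10,1), (10,2), (10,7), (10,11)} (total capacity 42)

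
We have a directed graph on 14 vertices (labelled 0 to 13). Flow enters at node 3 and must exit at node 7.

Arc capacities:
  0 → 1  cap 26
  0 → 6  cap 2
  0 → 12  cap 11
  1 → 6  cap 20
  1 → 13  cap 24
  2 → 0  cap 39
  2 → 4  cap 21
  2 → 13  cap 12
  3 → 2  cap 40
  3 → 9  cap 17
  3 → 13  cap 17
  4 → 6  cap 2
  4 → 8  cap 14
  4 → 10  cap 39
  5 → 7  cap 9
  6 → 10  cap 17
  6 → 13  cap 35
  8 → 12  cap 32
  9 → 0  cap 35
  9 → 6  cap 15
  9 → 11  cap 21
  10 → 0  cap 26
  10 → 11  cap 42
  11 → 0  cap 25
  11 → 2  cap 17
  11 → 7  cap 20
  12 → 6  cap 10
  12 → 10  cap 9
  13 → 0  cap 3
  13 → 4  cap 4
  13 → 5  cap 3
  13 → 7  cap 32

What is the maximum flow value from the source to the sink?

augment #1: 3→13→7 bottleneck 17, total now 17
augment #2: 3→2→13→7 bottleneck 12, total now 29
augment #3: 3→9→11→7 bottleneck 17, total now 46
augment #4: 3→2→0→1→13→7 bottleneck 3, total now 49
augment #5: 3→2→4→10→11→7 bottleneck 3, total now 52
augment #6: 3→2→0→1→13→5→7 bottleneck 3, total now 55

Maximum flow value: 55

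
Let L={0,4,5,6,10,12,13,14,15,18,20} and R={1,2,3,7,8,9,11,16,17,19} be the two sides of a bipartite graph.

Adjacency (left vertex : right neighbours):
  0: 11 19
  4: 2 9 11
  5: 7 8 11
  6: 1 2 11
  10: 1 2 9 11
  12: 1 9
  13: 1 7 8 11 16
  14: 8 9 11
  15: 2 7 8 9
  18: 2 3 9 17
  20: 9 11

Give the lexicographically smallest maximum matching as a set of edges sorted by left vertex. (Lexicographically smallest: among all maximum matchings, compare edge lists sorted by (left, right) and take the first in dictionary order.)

|M| = 9 (so the lex-smallest maximum matching has 9 edges)
process left vertices in ascending order; for each, take the smallest-labelled available neighbour that still permits 9 edges overall, or leave it unmatched if none does
lex-smallest matching: {0-19, 4-2, 5-7, 6-1, 10-9, 13-16, 14-8, 18-3, 20-11}

Lex-smallest maximum matching: {(0,19), (4,2), (5,7), (6,1), (10,9), (13,16), (14,8), (18,3), (20,11)}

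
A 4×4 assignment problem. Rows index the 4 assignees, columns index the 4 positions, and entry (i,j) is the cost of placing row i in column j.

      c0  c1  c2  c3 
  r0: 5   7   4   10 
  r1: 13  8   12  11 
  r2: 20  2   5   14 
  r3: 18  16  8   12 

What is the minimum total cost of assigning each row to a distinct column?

Minimum assignment cost: 26

optimal assignment: row0→col0 (cost 5), row1→col3 (cost 11), row2→col1 (cost 2), row3→col2 (cost 8)
total = 5 + 11 + 2 + 8 = 26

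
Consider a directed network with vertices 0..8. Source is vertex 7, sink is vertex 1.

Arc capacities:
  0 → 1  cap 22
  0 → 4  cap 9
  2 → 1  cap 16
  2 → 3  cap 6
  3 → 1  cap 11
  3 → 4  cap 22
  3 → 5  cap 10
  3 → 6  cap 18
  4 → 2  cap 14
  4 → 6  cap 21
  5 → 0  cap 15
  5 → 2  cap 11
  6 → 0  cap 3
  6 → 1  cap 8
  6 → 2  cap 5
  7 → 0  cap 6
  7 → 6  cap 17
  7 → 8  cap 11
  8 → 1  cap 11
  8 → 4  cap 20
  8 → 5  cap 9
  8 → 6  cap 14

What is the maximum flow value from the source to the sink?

augment #1: 7→0→1 bottleneck 6, total now 6
augment #2: 7→6→1 bottleneck 8, total now 14
augment #3: 7→8→1 bottleneck 11, total now 25
augment #4: 7→6→0→1 bottleneck 3, total now 28
augment #5: 7→6→2→1 bottleneck 5, total now 33

Maximum flow value: 33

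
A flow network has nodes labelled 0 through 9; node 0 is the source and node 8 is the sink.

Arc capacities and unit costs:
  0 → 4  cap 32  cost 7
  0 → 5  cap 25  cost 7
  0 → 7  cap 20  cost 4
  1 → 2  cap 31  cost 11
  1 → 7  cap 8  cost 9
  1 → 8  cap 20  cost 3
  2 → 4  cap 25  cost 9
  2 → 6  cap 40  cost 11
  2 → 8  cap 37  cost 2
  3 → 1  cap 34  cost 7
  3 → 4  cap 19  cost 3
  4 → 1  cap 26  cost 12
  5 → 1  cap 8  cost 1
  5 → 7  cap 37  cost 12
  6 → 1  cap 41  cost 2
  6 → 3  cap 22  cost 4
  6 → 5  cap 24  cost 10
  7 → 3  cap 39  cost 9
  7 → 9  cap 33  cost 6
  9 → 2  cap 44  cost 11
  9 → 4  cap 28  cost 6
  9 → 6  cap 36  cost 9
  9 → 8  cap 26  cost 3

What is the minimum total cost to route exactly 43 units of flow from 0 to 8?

Minimum cost for 43 units: 696

shortest-cost path #1: 0→5→1→8 push 8 @ unit cost 11 (adds 88)
shortest-cost path #2: 0→7→9→8 push 20 @ unit cost 13 (adds 260)
shortest-cost path #3: 0→4→1→8 push 12 @ unit cost 22 (adds 264)
shortest-cost path #4: 0→5→7→9→8 push 3 @ unit cost 28 (adds 84)
total cost = 696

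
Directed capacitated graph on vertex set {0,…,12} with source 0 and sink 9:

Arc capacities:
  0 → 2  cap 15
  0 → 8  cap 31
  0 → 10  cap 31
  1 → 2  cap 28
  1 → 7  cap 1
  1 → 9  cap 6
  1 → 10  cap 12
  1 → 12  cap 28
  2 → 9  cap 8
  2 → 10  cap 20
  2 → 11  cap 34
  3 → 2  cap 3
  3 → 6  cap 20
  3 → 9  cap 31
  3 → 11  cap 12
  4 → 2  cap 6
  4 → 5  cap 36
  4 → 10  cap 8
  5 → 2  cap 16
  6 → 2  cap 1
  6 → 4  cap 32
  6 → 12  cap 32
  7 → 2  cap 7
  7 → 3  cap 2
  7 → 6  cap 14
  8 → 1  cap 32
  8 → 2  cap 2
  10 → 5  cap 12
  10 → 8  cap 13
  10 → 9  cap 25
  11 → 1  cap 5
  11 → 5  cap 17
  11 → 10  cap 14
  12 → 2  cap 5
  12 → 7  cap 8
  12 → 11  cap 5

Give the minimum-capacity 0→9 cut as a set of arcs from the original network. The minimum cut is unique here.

augment #1: 0→2→9 push 8
augment #2: 0→10→9 push 25
augment #3: 0→8→1→9 push 6
augment #4: 0→8→1→7→3→9 push 1
augment #5: 0→8→1→12→7→3→9 push 1
max flow = 41; residual-reachable set from 0 gives S-side
cut edges (S→T): {(1,9), (2,9), (7,3), (10,9)} total cap 41

Min-cut arcs: {(1,9), (2,9), (7,3), (10,9)} (total capacity 41)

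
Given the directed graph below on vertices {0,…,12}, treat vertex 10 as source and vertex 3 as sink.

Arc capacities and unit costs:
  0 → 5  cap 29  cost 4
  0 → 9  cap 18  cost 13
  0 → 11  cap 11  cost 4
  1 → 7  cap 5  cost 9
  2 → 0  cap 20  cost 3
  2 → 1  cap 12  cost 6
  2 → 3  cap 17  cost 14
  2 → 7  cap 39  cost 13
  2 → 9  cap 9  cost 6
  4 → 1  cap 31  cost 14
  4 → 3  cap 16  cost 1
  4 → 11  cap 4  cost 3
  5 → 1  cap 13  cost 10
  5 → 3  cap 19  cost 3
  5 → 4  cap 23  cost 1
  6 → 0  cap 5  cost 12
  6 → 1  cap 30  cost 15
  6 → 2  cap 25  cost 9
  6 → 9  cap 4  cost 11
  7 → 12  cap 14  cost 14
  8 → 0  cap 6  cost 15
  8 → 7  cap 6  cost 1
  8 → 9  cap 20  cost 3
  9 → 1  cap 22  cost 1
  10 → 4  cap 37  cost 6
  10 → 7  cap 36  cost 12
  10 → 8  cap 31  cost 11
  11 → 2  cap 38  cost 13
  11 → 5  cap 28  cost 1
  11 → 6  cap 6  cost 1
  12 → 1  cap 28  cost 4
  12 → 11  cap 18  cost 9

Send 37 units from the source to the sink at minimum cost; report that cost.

shortest-cost path #1: 10→4→3 push 16 @ unit cost 7 (adds 112)
shortest-cost path #2: 10→4→11→5→3 push 4 @ unit cost 13 (adds 52)
shortest-cost path #3: 10→8→0→5→3 push 6 @ unit cost 33 (adds 198)
shortest-cost path #4: 10→7→12→11→5→3 push 9 @ unit cost 39 (adds 351)
shortest-cost path #5: 10→7→12→11→6→2→3 push 2 @ unit cost 59 (adds 118)
total cost = 831

Minimum cost for 37 units: 831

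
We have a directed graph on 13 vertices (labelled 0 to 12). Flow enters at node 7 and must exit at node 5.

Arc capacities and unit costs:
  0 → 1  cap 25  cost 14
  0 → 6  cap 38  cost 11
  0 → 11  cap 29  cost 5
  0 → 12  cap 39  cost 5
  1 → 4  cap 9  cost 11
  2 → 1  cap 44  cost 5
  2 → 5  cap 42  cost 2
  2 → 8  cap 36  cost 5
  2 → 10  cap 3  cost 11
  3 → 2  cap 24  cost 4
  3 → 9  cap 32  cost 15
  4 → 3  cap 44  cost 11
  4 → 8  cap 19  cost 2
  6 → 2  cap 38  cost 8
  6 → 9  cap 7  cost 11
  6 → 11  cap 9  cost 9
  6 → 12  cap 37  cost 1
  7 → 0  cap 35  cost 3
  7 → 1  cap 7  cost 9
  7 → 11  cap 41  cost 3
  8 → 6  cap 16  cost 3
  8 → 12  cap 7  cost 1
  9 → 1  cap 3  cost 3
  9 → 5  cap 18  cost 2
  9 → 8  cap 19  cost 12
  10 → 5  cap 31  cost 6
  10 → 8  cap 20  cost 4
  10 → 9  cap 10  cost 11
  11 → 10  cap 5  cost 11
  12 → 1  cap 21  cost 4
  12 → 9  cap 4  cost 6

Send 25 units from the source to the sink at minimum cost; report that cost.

Minimum cost for 25 units: 548

shortest-cost path #1: 7→0→12→9→5 push 4 @ unit cost 16 (adds 64)
shortest-cost path #2: 7→11→10→5 push 5 @ unit cost 20 (adds 100)
shortest-cost path #3: 7→0→6→2→5 push 16 @ unit cost 24 (adds 384)
total cost = 548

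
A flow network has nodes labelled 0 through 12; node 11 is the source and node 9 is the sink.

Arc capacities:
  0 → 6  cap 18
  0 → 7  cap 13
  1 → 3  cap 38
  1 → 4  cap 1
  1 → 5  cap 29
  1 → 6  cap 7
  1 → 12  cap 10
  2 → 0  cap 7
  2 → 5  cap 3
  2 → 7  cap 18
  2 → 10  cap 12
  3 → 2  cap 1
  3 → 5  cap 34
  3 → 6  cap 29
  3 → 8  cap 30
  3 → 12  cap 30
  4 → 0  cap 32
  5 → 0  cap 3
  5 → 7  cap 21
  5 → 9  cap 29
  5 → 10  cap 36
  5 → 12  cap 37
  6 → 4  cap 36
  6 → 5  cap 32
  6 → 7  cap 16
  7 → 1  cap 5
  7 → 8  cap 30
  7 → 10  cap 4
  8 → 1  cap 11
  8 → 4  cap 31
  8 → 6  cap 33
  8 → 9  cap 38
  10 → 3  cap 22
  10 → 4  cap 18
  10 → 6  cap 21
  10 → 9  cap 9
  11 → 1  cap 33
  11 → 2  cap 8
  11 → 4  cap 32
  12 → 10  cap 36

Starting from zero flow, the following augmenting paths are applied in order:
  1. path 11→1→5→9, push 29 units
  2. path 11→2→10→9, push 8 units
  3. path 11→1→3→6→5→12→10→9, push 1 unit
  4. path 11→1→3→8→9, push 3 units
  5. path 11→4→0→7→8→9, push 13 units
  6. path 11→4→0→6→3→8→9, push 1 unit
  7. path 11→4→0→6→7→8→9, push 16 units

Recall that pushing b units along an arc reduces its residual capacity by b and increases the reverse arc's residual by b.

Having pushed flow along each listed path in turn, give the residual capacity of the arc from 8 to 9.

after path 1 (11→1→5→9, push 29): res(8,9)=38
after path 2 (11→2→10→9, push 8): res(8,9)=38
after path 3 (11→1→3→6→5→12→10→9, push 1): res(8,9)=38
after path 4 (11→1→3→8→9, push 3): res(8,9)=35
after path 5 (11→4→0→7→8→9, push 13): res(8,9)=22
after path 6 (11→4→0→6→3→8→9, push 1): res(8,9)=21
after path 7 (11→4→0→6→7→8→9, push 16): res(8,9)=5

Residual capacity of (8,9): 5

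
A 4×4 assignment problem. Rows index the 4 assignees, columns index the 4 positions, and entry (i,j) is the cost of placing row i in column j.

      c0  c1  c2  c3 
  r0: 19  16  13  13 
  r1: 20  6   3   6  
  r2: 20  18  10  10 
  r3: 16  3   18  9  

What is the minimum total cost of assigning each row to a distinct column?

Minimum assignment cost: 35

optimal assignment: row0→col0 (cost 19), row1→col2 (cost 3), row2→col3 (cost 10), row3→col1 (cost 3)
total = 19 + 3 + 10 + 3 = 35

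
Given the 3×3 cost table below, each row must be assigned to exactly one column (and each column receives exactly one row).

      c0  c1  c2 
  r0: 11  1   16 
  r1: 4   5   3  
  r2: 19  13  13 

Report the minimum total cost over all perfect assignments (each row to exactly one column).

optimal assignment: row0→col1 (cost 1), row1→col0 (cost 4), row2→col2 (cost 13)
total = 1 + 4 + 13 = 18

Minimum assignment cost: 18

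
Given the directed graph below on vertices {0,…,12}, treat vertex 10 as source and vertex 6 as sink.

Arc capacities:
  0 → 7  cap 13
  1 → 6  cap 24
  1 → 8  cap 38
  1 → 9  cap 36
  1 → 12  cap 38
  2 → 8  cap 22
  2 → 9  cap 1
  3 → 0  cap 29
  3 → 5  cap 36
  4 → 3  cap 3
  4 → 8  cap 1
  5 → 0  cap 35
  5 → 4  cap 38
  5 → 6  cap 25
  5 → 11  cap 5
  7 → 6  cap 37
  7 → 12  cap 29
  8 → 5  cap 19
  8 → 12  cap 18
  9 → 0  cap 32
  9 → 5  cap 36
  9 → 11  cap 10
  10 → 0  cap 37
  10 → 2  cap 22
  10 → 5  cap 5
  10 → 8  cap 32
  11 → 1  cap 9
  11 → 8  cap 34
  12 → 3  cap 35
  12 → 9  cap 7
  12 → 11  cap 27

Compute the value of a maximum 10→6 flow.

augment #1: 10→5→6 bottleneck 5, total now 5
augment #2: 10→0→7→6 bottleneck 13, total now 18
augment #3: 10→8→5→6 bottleneck 19, total now 37
augment #4: 10→2→9→5→6 bottleneck 1, total now 38
augment #5: 10→8→12→11→1→6 bottleneck 9, total now 47

Maximum flow value: 47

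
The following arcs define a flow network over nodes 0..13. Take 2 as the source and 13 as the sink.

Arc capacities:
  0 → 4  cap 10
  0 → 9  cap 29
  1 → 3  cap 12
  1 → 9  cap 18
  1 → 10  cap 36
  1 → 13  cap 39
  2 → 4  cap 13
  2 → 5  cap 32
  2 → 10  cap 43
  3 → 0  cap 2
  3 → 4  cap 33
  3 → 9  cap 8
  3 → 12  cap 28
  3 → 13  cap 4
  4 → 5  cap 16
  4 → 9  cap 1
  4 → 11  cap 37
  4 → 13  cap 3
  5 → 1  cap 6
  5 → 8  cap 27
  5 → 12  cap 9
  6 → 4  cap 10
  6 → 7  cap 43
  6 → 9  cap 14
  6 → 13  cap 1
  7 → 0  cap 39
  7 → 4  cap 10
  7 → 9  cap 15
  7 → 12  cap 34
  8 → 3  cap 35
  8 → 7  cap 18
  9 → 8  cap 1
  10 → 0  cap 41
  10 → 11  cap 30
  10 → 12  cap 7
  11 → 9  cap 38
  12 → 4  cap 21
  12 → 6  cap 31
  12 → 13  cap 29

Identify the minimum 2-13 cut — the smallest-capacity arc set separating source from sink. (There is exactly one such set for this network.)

augment #1: 2→4→13 push 3
augment #2: 2→5→1→13 push 6
augment #3: 2→5→12→13 push 9
augment #4: 2→10→12→13 push 7
augment #5: 2→5→8→3→13 push 4
augment #6: 2→5→8→3→12→13 push 13
augment #7: 2→4→5→8→3→12→6→13 push 1
max flow = 43; residual-reachable set from 2 gives S-side
cut edges (S→T): {(3,13), (4,13), (5,1), (6,13), (12,13)} total cap 43

Min-cut arcs: {(3,13), (4,13), (5,1), (6,13), (12,13)} (total capacity 43)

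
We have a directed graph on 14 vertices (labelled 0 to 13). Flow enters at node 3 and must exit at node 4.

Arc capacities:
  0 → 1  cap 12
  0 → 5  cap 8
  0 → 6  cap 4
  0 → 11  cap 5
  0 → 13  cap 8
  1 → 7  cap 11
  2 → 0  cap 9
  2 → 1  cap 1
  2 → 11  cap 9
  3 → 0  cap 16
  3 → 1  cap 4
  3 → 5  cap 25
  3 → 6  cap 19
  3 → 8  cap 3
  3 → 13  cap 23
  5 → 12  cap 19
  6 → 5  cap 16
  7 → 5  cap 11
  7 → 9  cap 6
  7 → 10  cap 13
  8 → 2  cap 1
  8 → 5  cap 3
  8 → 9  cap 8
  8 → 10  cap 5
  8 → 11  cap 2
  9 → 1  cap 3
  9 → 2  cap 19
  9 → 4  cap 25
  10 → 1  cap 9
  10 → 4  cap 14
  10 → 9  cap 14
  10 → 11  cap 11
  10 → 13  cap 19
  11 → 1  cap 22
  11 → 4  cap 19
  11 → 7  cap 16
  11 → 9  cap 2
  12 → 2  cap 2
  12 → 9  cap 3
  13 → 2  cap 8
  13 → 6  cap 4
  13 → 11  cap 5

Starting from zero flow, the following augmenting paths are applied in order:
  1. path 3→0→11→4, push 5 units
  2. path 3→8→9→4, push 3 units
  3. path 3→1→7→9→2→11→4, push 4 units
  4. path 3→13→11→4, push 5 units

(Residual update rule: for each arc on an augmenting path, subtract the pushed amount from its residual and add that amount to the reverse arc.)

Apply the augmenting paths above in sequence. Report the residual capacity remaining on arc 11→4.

Residual capacity of (11,4): 5

after path 1 (3→0→11→4, push 5): res(11,4)=14
after path 2 (3→8→9→4, push 3): res(11,4)=14
after path 3 (3→1→7→9→2→11→4, push 4): res(11,4)=10
after path 4 (3→13→11→4, push 5): res(11,4)=5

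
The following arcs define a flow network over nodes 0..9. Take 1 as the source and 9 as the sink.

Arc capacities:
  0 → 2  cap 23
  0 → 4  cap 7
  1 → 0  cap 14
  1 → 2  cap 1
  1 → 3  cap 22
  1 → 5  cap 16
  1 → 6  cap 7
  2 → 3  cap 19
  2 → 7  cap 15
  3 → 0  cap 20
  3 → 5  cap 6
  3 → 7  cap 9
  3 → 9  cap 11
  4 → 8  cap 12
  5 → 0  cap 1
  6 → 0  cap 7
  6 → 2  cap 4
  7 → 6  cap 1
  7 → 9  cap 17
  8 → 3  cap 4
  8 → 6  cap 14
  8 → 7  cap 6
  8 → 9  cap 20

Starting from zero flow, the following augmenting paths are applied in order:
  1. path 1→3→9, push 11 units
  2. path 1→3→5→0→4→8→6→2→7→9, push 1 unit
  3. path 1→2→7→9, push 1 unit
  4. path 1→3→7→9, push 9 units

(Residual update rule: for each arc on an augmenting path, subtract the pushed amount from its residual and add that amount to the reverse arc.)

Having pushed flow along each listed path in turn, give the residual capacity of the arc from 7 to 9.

Residual capacity of (7,9): 6

after path 1 (1→3→9, push 11): res(7,9)=17
after path 2 (1→3→5→0→4→8→6→2→7→9, push 1): res(7,9)=16
after path 3 (1→2→7→9, push 1): res(7,9)=15
after path 4 (1→3→7→9, push 9): res(7,9)=6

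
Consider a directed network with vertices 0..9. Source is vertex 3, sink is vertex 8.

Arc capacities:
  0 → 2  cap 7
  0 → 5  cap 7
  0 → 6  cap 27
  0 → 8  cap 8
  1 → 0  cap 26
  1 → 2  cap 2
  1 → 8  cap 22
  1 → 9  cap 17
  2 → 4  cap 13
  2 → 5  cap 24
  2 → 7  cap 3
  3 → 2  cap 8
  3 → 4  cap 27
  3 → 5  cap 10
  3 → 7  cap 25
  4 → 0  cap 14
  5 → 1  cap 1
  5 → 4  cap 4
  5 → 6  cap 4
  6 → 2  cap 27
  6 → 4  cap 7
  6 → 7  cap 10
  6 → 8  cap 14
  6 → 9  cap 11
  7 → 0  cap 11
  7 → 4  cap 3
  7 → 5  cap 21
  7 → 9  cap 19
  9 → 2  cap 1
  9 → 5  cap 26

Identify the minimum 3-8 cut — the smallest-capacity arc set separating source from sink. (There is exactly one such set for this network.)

augment #1: 3→4→0→8 push 8
augment #2: 3→5→1→8 push 1
augment #3: 3→5→6→8 push 4
augment #4: 3→4→0→6→8 push 6
augment #5: 3→7→0→6→8 push 4
max flow = 23; residual-reachable set from 3 gives S-side
cut edges (S→T): {(0,8), (5,1), (6,8)} total cap 23

Min-cut arcs: {(0,8), (5,1), (6,8)} (total capacity 23)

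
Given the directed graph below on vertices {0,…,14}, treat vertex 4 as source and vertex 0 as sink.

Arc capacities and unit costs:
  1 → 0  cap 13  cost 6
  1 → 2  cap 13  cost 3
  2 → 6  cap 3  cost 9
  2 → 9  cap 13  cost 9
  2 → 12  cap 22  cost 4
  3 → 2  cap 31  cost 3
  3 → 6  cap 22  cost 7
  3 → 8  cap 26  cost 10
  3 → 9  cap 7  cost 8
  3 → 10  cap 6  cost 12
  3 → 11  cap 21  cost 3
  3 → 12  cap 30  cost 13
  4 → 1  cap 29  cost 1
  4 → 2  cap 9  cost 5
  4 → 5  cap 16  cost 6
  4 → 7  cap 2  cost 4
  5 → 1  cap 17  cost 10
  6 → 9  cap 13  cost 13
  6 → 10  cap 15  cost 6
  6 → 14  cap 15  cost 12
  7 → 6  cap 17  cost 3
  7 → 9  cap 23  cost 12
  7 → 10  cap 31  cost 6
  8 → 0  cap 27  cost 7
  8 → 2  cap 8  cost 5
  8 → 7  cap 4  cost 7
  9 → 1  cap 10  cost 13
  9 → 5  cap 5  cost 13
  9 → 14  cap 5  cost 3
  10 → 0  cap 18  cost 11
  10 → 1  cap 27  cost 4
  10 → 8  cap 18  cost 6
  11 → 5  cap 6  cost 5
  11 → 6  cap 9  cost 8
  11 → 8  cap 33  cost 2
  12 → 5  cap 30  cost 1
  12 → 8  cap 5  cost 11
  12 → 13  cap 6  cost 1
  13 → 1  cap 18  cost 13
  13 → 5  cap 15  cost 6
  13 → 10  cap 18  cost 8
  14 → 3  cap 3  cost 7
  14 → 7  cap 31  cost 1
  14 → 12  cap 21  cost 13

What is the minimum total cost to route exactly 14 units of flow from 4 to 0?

Minimum cost for 14 units: 112

shortest-cost path #1: 4→1→0 push 13 @ unit cost 7 (adds 91)
shortest-cost path #2: 4→7→10→0 push 1 @ unit cost 21 (adds 21)
total cost = 112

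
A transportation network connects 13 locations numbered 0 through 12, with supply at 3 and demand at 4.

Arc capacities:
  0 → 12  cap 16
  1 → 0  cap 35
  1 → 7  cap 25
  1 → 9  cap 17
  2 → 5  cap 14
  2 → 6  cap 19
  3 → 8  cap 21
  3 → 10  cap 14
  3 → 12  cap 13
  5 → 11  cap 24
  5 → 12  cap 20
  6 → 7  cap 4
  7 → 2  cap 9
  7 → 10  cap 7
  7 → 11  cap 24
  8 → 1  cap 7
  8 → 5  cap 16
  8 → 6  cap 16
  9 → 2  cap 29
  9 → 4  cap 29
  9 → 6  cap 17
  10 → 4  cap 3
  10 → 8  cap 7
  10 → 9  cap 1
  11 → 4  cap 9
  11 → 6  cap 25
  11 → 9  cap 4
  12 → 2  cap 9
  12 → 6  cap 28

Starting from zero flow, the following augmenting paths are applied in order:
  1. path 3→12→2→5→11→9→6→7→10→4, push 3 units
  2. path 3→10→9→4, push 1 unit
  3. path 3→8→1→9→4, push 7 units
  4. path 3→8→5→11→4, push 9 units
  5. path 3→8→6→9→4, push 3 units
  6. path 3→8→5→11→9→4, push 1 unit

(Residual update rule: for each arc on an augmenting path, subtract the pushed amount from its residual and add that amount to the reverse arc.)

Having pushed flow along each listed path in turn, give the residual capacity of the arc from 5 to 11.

Residual capacity of (5,11): 11

after path 1 (3→12→2→5→11→9→6→7→10→4, push 3): res(5,11)=21
after path 2 (3→10→9→4, push 1): res(5,11)=21
after path 3 (3→8→1→9→4, push 7): res(5,11)=21
after path 4 (3→8→5→11→4, push 9): res(5,11)=12
after path 5 (3→8→6→9→4, push 3): res(5,11)=12
after path 6 (3→8→5→11→9→4, push 1): res(5,11)=11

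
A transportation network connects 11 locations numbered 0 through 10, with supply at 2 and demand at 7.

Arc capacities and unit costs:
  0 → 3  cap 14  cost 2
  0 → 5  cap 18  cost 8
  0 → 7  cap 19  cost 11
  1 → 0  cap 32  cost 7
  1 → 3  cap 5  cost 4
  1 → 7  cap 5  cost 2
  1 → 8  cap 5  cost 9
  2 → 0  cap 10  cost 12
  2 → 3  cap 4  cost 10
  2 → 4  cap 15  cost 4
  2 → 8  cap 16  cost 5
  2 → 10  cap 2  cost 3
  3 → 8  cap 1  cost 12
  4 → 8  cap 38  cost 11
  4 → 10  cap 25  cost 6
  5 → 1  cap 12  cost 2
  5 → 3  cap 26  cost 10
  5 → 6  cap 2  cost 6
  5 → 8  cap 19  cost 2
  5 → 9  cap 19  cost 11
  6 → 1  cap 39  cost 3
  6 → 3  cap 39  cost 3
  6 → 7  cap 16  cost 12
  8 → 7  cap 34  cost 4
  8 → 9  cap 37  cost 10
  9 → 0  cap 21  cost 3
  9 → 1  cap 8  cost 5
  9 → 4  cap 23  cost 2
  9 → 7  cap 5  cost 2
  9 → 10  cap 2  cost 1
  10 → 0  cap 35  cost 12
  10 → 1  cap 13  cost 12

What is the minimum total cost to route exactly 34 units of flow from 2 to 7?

Minimum cost for 34 units: 486

shortest-cost path #1: 2→8→7 push 16 @ unit cost 9 (adds 144)
shortest-cost path #2: 2→10→1→7 push 2 @ unit cost 17 (adds 34)
shortest-cost path #3: 2→4→8→7 push 15 @ unit cost 19 (adds 285)
shortest-cost path #4: 2→0→7 push 1 @ unit cost 23 (adds 23)
total cost = 486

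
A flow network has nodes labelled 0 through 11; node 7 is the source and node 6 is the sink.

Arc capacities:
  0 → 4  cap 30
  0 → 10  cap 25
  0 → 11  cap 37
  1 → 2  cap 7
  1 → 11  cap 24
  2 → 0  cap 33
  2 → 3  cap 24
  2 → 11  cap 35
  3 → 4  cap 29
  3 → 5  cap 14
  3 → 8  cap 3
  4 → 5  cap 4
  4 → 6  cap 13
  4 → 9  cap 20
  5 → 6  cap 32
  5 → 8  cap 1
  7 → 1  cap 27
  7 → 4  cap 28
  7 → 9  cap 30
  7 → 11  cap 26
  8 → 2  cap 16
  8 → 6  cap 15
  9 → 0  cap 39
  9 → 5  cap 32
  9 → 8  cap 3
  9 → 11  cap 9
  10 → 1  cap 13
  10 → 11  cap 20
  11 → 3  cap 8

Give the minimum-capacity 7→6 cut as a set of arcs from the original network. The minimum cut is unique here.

augment #1: 7→4→6 push 13
augment #2: 7→4→5→6 push 4
augment #3: 7→9→5→6 push 28
augment #4: 7→9→8→6 push 2
augment #5: 7→4→9→8→6 push 1
augment #6: 7→11→3→8→6 push 3
augment #7: 7→4→9→5→8→6 push 1
max flow = 52; residual-reachable set from 7 gives S-side
cut edges (S→T): {(3,8), (4,6), (5,6), (5,8), (9,8)} total cap 52

Min-cut arcs: {(3,8), (4,6), (5,6), (5,8), (9,8)} (total capacity 52)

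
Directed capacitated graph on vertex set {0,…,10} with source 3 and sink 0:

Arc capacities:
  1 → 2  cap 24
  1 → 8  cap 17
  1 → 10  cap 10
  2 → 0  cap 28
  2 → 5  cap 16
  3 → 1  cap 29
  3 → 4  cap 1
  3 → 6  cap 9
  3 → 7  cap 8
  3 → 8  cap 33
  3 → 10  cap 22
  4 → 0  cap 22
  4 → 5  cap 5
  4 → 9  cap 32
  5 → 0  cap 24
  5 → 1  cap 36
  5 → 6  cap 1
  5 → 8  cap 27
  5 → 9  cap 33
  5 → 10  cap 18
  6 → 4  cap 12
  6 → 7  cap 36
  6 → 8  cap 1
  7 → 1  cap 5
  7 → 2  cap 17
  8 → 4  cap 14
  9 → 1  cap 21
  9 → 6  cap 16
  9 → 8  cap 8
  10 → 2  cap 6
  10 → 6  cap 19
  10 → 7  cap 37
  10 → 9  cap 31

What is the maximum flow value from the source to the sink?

augment #1: 3→4→0 bottleneck 1, total now 1
augment #2: 3→1→2→0 bottleneck 24, total now 25
augment #3: 3→6→4→0 bottleneck 9, total now 34
augment #4: 3→7→2→0 bottleneck 4, total now 38
augment #5: 3→8→4→0 bottleneck 12, total now 50
augment #6: 3→7→2→5→0 bottleneck 4, total now 54
augment #7: 3→8→4→5→0 bottleneck 2, total now 56
augment #8: 3→10→2→5→0 bottleneck 6, total now 62
augment #9: 3→10→6→4→5→0 bottleneck 3, total now 65
augment #10: 3→10→7→2→5→0 bottleneck 6, total now 71

Maximum flow value: 71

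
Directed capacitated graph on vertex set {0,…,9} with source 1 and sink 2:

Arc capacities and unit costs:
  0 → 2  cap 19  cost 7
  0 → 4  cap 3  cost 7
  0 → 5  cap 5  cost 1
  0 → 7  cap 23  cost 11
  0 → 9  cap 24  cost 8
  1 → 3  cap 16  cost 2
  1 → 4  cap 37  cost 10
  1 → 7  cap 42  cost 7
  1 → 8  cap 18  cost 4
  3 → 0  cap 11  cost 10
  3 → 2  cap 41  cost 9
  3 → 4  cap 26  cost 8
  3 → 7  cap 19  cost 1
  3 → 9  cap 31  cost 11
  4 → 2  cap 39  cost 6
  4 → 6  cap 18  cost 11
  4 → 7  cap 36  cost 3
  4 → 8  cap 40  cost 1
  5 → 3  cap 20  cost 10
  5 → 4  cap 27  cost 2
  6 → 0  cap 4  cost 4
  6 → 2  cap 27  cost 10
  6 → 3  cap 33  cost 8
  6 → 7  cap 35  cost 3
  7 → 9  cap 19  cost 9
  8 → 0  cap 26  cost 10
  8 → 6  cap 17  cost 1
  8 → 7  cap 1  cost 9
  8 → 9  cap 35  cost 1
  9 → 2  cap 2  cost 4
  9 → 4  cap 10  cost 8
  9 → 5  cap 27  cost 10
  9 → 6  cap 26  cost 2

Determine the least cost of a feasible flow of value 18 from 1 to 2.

shortest-cost path #1: 1→8→9→2 push 2 @ unit cost 9 (adds 18)
shortest-cost path #2: 1→3→2 push 16 @ unit cost 11 (adds 176)
total cost = 194

Minimum cost for 18 units: 194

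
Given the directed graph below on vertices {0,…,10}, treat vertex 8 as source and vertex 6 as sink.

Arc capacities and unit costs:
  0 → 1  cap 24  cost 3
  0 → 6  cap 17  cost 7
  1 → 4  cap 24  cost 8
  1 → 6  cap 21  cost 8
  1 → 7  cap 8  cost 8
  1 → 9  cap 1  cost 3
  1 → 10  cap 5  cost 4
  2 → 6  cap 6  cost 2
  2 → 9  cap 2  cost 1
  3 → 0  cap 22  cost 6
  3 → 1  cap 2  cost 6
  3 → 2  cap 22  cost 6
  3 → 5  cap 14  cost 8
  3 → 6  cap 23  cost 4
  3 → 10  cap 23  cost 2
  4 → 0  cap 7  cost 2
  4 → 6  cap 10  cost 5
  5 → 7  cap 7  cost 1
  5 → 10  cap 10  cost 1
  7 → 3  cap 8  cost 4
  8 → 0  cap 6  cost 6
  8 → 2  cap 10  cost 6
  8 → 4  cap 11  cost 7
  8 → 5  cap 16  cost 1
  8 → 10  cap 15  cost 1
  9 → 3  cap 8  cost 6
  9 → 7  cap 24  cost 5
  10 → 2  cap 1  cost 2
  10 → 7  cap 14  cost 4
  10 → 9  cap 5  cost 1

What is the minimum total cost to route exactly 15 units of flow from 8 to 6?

Minimum cost for 15 units: 139

shortest-cost path #1: 8→10→2→6 push 1 @ unit cost 5 (adds 5)
shortest-cost path #2: 8→2→6 push 5 @ unit cost 8 (adds 40)
shortest-cost path #3: 8→5→7→3→6 push 7 @ unit cost 10 (adds 70)
shortest-cost path #4: 8→4→6 push 2 @ unit cost 12 (adds 24)
total cost = 139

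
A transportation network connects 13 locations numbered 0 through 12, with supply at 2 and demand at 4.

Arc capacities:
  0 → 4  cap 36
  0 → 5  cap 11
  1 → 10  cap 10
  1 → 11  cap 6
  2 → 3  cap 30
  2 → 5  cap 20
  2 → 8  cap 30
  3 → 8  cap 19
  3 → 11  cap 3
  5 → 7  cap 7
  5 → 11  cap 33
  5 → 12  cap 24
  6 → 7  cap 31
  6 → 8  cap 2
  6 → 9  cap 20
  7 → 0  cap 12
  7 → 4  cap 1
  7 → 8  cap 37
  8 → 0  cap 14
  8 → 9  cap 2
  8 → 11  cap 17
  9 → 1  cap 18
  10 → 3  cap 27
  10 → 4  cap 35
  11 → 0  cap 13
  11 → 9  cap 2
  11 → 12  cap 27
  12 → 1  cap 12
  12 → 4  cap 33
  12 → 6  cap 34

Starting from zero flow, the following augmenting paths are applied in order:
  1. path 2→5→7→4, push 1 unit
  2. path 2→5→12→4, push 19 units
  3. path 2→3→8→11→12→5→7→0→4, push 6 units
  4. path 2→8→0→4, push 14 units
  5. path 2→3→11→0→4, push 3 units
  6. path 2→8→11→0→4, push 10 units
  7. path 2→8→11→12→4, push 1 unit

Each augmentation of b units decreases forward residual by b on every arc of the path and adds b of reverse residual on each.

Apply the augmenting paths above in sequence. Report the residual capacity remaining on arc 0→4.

Residual capacity of (0,4): 3

after path 1 (2→5→7→4, push 1): res(0,4)=36
after path 2 (2→5→12→4, push 19): res(0,4)=36
after path 3 (2→3→8→11→12→5→7→0→4, push 6): res(0,4)=30
after path 4 (2→8→0→4, push 14): res(0,4)=16
after path 5 (2→3→11→0→4, push 3): res(0,4)=13
after path 6 (2→8→11→0→4, push 10): res(0,4)=3
after path 7 (2→8→11→12→4, push 1): res(0,4)=3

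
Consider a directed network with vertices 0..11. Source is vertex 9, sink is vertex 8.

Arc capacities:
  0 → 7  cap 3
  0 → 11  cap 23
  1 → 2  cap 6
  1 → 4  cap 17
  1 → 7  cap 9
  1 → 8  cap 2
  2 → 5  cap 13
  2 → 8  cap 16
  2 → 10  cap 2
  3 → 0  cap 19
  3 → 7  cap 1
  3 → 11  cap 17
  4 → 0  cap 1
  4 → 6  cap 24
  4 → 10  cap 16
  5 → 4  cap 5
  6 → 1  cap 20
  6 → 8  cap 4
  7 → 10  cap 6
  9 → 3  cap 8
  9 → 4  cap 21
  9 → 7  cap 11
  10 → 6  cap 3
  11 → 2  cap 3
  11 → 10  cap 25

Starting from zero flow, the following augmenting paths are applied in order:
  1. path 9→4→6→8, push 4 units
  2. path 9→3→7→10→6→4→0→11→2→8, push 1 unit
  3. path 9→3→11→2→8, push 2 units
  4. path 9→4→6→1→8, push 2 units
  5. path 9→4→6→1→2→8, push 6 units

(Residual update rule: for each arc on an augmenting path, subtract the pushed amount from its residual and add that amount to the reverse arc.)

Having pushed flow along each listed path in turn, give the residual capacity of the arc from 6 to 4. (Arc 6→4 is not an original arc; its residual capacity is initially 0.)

after path 1 (9→4→6→8, push 4): res(6,4)=4
after path 2 (9→3→7→10→6→4→0→11→2→8, push 1): res(6,4)=3
after path 3 (9→3→11→2→8, push 2): res(6,4)=3
after path 4 (9→4→6→1→8, push 2): res(6,4)=5
after path 5 (9→4→6→1→2→8, push 6): res(6,4)=11

Residual capacity of (6,4): 11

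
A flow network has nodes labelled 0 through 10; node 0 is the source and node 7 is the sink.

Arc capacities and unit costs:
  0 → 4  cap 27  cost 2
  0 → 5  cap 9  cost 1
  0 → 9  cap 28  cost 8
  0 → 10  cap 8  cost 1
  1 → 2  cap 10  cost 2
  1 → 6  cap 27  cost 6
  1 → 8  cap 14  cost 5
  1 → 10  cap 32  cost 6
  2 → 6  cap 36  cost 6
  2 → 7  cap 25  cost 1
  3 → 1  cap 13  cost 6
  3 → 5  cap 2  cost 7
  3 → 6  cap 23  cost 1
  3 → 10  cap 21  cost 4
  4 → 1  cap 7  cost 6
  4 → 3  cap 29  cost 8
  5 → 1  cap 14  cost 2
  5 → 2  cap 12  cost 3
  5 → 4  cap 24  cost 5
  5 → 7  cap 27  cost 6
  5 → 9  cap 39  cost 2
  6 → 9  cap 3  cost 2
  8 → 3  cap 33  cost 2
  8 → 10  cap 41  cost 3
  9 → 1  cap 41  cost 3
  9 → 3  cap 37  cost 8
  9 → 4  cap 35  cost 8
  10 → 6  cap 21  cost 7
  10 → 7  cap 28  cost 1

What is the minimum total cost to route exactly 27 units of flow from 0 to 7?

shortest-cost path #1: 0→10→7 push 8 @ unit cost 2 (adds 16)
shortest-cost path #2: 0→5→2→7 push 9 @ unit cost 5 (adds 45)
shortest-cost path #3: 0→4→1→2→7 push 7 @ unit cost 11 (adds 77)
shortest-cost path #4: 0→9→1→2→7 push 3 @ unit cost 14 (adds 42)
total cost = 180

Minimum cost for 27 units: 180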